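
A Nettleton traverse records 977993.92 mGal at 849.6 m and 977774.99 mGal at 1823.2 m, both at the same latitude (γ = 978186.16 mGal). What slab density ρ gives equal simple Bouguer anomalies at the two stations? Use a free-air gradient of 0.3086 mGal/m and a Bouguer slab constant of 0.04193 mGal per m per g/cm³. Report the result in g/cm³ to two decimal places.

2.00

Δg_obs = 977774.99 − 977993.92 = -218.93 mGal over Δh = 1823.2 − 849.6 = 973.6 m
Equal Bouguer anomalies ⇒ Δg_obs + (0.3086 − 0.04193ρ)·Δh = 0
0.3086 − 0.04193ρ = −Δg_obs/Δh = 0.22487
ρ = (0.3086 − 0.22487) / 0.04193 = 2.00 g/cm³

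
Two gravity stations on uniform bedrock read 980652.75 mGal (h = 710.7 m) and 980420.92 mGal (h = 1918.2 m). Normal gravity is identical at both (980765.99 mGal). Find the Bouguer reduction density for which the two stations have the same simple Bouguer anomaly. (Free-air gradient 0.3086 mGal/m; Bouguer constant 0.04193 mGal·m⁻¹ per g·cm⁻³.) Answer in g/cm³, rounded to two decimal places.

2.78

Δg_obs = 980420.92 − 980652.75 = -231.83 mGal over Δh = 1918.2 − 710.7 = 1207.5 m
Equal Bouguer anomalies ⇒ Δg_obs + (0.3086 − 0.04193ρ)·Δh = 0
0.3086 − 0.04193ρ = −Δg_obs/Δh = 0.19199
ρ = (0.3086 − 0.19199) / 0.04193 = 2.78 g/cm³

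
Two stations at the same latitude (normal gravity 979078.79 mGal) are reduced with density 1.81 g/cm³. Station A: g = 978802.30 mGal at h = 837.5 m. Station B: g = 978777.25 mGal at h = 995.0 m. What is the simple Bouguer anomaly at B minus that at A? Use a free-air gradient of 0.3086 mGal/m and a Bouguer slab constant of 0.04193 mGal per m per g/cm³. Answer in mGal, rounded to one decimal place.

Δg_SB(A) = 978802.30 − 979078.79 + 0.3086×837.5 − 0.04193×1.81×837.5 = -81.60 mGal
Δg_SB(B) = 978777.25 − 979078.79 + 0.3086×995.0 − 0.04193×1.81×995.0 = -70.00 mGal
Difference = -70.00 − (-81.60) = 11.60 mGal

11.6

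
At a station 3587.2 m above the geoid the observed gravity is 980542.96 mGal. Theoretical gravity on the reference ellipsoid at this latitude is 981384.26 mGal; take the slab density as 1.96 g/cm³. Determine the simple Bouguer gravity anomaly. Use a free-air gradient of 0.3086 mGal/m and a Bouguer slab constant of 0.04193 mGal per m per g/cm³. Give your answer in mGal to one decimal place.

-29.1

Free-air correction = 0.3086 × 3587.2 = 1107.01 mGal
Free-air anomaly = 980542.96 − 981384.26 + (1107.01) = 265.71 mGal
Bouguer slab correction = 0.04193 × 1.96 × 3587.2 = 294.81 mGal
Simple Bouguer anomaly = 265.71 − (294.81) = -29.10 mGal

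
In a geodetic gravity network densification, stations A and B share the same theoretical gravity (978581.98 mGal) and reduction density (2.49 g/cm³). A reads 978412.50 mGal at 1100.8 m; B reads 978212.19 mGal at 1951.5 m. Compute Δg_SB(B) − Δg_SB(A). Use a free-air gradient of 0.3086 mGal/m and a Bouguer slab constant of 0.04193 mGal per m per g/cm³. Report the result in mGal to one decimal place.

Δg_SB(A) = 978412.50 − 978581.98 + 0.3086×1100.8 − 0.04193×2.49×1100.8 = 55.30 mGal
Δg_SB(B) = 978212.19 − 978581.98 + 0.3086×1951.5 − 0.04193×2.49×1951.5 = 28.70 mGal
Difference = 28.70 − (55.30) = -26.60 mGal

-26.6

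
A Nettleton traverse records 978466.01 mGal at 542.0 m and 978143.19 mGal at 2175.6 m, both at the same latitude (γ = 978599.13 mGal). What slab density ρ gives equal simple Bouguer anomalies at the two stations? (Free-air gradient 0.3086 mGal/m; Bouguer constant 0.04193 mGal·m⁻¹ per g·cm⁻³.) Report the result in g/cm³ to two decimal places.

2.65

Δg_obs = 978143.19 − 978466.01 = -322.82 mGal over Δh = 2175.6 − 542.0 = 1633.6 m
Equal Bouguer anomalies ⇒ Δg_obs + (0.3086 − 0.04193ρ)·Δh = 0
0.3086 − 0.04193ρ = −Δg_obs/Δh = 0.19761
ρ = (0.3086 − 0.19761) / 0.04193 = 2.65 g/cm³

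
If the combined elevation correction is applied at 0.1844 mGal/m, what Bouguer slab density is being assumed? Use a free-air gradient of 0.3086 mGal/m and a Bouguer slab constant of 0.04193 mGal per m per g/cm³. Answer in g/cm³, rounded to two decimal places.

2.96

0.1844 = 0.3086 − 0.04193 × ρ
ρ = (0.3086 − 0.1844) / 0.04193 = 2.96 g/cm³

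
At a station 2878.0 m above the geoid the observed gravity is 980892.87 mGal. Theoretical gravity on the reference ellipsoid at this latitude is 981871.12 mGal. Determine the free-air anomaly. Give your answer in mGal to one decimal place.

-90.1

Free-air correction = 0.3086 × 2878.0 = 888.15 mGal
Free-air anomaly = 980892.87 − 981871.12 + (888.15) = -90.10 mGal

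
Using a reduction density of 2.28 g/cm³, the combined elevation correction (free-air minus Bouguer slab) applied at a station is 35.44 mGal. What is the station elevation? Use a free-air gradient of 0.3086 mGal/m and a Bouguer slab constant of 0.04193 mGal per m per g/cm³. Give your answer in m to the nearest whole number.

166

Combined gradient = 0.3086 − 0.04193 × 2.28 = 0.2129996 mGal/m
h = 35.44 / 0.2129996 = 166.39 m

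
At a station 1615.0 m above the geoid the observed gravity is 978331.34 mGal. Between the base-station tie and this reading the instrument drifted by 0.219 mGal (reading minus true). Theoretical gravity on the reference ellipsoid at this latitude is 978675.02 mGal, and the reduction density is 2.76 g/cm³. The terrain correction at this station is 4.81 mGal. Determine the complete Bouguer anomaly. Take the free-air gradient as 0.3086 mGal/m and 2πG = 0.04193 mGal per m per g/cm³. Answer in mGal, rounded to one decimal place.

Drift-corrected reading = 978331.34 − (0.219) = 978331.121 mGal
Free-air correction = 0.3086 × 1615.0 = 498.39 mGal
Free-air anomaly = 978331.121 − 978675.02 + (498.39) = 154.491 mGal
Bouguer slab correction = 0.04193 × 2.76 × 1615.0 = 186.90 mGal
Simple Bouguer anomaly = 154.491 − (186.90) = -32.409 mGal
Complete Bouguer anomaly = -32.409 + 4.81 = -27.599 mGal

-27.6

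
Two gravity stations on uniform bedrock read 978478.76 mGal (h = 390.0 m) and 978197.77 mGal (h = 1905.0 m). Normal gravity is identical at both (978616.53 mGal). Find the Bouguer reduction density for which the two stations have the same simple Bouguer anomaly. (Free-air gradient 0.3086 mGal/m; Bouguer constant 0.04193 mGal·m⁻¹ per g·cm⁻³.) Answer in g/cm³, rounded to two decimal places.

2.94

Δg_obs = 978197.77 − 978478.76 = -280.99 mGal over Δh = 1905.0 − 390.0 = 1515.0 m
Equal Bouguer anomalies ⇒ Δg_obs + (0.3086 − 0.04193ρ)·Δh = 0
0.3086 − 0.04193ρ = −Δg_obs/Δh = 0.18547
ρ = (0.3086 − 0.18547) / 0.04193 = 2.94 g/cm³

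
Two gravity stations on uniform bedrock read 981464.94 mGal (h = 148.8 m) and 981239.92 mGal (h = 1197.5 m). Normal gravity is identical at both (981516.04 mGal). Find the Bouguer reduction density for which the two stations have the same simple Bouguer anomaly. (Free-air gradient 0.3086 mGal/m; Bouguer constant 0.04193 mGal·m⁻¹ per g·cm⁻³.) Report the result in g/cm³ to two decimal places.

Δg_obs = 981239.92 − 981464.94 = -225.02 mGal over Δh = 1197.5 − 148.8 = 1048.7 m
Equal Bouguer anomalies ⇒ Δg_obs + (0.3086 − 0.04193ρ)·Δh = 0
0.3086 − 0.04193ρ = −Δg_obs/Δh = 0.21457
ρ = (0.3086 − 0.21457) / 0.04193 = 2.24 g/cm³

2.24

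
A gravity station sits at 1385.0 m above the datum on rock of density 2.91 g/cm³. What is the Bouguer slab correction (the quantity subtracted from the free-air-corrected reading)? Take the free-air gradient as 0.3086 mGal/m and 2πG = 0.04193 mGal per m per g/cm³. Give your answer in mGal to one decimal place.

169.0

Bouguer slab correction = 0.04193 × 2.91 × 1385.0 = 169.0 mGal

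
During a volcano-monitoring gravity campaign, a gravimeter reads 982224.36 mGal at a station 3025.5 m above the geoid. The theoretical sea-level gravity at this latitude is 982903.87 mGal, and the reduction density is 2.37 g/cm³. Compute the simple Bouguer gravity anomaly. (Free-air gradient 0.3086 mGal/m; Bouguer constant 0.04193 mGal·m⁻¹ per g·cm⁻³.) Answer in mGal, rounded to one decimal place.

Free-air correction = 0.3086 × 3025.5 = 933.67 mGal
Free-air anomaly = 982224.36 − 982903.87 + (933.67) = 254.16 mGal
Bouguer slab correction = 0.04193 × 2.37 × 3025.5 = 300.66 mGal
Simple Bouguer anomaly = 254.16 − (300.66) = -46.50 mGal

-46.5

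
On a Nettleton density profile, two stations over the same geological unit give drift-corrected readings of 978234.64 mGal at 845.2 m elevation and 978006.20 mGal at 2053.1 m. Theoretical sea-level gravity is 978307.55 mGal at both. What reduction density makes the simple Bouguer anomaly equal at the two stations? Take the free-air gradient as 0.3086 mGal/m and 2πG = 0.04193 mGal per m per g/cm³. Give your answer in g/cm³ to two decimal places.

Δg_obs = 978006.20 − 978234.64 = -228.44 mGal over Δh = 2053.1 − 845.2 = 1207.9 m
Equal Bouguer anomalies ⇒ Δg_obs + (0.3086 − 0.04193ρ)·Δh = 0
0.3086 − 0.04193ρ = −Δg_obs/Δh = 0.18912
ρ = (0.3086 − 0.18912) / 0.04193 = 2.85 g/cm³

2.85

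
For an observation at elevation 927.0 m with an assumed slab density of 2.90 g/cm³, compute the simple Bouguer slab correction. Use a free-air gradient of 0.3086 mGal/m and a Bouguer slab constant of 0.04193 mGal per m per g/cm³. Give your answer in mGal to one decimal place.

112.7

Bouguer slab correction = 0.04193 × 2.90 × 927.0 = 112.7 mGal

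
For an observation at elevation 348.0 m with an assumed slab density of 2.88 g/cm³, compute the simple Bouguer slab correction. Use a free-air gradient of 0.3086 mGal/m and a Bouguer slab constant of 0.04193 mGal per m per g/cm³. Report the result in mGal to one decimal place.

42.0

Bouguer slab correction = 0.04193 × 2.88 × 348.0 = 42.0 mGal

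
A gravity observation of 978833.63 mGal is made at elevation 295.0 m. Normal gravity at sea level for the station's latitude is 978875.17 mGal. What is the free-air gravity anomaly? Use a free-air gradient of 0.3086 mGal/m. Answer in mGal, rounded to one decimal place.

49.5

Free-air correction = 0.3086 × 295.0 = 91.04 mGal
Free-air anomaly = 978833.63 − 978875.17 + (91.04) = 49.50 mGal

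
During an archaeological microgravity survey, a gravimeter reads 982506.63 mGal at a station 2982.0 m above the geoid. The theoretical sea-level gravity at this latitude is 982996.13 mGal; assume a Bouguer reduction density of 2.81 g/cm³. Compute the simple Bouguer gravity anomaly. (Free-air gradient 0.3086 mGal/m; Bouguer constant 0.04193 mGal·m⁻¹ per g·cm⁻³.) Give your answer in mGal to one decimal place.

Free-air correction = 0.3086 × 2982.0 = 920.25 mGal
Free-air anomaly = 982506.63 − 982996.13 + (920.25) = 430.75 mGal
Bouguer slab correction = 0.04193 × 2.81 × 2982.0 = 351.35 mGal
Simple Bouguer anomaly = 430.75 − (351.35) = 79.40 mGal

79.4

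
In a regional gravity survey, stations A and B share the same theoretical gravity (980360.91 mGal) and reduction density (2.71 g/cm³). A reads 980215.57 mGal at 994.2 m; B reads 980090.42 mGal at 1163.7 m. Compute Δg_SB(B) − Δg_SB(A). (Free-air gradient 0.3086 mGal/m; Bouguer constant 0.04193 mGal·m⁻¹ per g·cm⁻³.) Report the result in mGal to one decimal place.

Δg_SB(A) = 980215.57 − 980360.91 + 0.3086×994.2 − 0.04193×2.71×994.2 = 48.50 mGal
Δg_SB(B) = 980090.42 − 980360.91 + 0.3086×1163.7 − 0.04193×2.71×1163.7 = -43.60 mGal
Difference = -43.60 − (48.50) = -92.10 mGal

-92.1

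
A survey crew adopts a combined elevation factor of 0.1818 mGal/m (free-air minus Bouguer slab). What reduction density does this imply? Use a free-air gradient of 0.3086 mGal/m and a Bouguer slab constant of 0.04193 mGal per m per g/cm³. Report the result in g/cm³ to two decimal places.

3.02

0.1818 = 0.3086 − 0.04193 × ρ
ρ = (0.3086 − 0.1818) / 0.04193 = 3.02 g/cm³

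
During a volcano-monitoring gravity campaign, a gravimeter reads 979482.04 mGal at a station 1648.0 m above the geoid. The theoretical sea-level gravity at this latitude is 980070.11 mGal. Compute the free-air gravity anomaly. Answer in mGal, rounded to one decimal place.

Free-air correction = 0.3086 × 1648.0 = 508.57 mGal
Free-air anomaly = 979482.04 − 980070.11 + (508.57) = -79.50 mGal

-79.5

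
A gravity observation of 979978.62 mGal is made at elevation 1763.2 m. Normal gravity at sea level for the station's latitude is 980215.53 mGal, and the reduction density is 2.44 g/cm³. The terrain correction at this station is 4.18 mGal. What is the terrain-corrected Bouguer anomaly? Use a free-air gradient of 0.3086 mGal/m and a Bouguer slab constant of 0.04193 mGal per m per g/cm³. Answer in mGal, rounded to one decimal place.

131.0

Free-air correction = 0.3086 × 1763.2 = 544.12 mGal
Free-air anomaly = 979978.62 − 980215.53 + (544.12) = 307.21 mGal
Bouguer slab correction = 0.04193 × 2.44 × 1763.2 = 180.39 mGal
Simple Bouguer anomaly = 307.21 − (180.39) = 126.82 mGal
Complete Bouguer anomaly = 126.82 + 4.18 = 131.00 mGal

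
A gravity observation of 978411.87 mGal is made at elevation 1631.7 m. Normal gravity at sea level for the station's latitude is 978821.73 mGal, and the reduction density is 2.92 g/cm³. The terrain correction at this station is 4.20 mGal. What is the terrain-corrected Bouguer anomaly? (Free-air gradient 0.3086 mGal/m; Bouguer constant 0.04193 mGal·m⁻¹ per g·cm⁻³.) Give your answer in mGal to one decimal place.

Free-air correction = 0.3086 × 1631.7 = 503.54 mGal
Free-air anomaly = 978411.87 − 978821.73 + (503.54) = 93.68 mGal
Bouguer slab correction = 0.04193 × 2.92 × 1631.7 = 199.78 mGal
Simple Bouguer anomaly = 93.68 − (199.78) = -106.10 mGal
Complete Bouguer anomaly = -106.10 + 4.20 = -101.90 mGal

-101.9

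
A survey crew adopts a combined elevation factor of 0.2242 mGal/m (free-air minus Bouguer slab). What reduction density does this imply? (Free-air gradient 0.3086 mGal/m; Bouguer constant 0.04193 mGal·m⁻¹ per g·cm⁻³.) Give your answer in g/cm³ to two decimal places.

2.01

0.2242 = 0.3086 − 0.04193 × ρ
ρ = (0.3086 − 0.2242) / 0.04193 = 2.01 g/cm³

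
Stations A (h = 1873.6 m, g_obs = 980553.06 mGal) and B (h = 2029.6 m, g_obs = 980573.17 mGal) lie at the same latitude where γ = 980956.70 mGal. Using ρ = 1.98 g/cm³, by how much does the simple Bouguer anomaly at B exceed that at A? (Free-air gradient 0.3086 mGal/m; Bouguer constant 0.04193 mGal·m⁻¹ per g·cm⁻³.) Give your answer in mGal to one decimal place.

Δg_SB(A) = 980553.06 − 980956.70 + 0.3086×1873.6 − 0.04193×1.98×1873.6 = 19.00 mGal
Δg_SB(B) = 980573.17 − 980956.70 + 0.3086×2029.6 − 0.04193×1.98×2029.6 = 74.30 mGal
Difference = 74.30 − (19.00) = 55.30 mGal

55.3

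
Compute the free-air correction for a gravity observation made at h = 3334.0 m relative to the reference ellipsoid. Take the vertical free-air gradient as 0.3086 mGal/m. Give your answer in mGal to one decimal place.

1028.9

Free-air correction = 0.3086 × 3334.0 = 1028.9 mGal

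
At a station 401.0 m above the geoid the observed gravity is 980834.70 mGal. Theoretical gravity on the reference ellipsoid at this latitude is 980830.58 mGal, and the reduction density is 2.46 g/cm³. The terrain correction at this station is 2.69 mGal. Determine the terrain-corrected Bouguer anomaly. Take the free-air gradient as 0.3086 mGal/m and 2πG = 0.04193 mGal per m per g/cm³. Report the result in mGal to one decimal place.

Free-air correction = 0.3086 × 401.0 = 123.75 mGal
Free-air anomaly = 980834.70 − 980830.58 + (123.75) = 127.87 mGal
Bouguer slab correction = 0.04193 × 2.46 × 401.0 = 41.36 mGal
Simple Bouguer anomaly = 127.87 − (41.36) = 86.51 mGal
Complete Bouguer anomaly = 86.51 + 2.69 = 89.20 mGal

89.2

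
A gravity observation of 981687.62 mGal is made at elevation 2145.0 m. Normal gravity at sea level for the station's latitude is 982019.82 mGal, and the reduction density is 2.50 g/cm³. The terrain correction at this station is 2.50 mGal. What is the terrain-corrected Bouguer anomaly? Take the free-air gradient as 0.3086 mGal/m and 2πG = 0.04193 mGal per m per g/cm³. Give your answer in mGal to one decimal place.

Free-air correction = 0.3086 × 2145.0 = 661.95 mGal
Free-air anomaly = 981687.62 − 982019.82 + (661.95) = 329.75 mGal
Bouguer slab correction = 0.04193 × 2.50 × 2145.0 = 224.85 mGal
Simple Bouguer anomaly = 329.75 − (224.85) = 104.90 mGal
Complete Bouguer anomaly = 104.90 + 2.50 = 107.40 mGal

107.4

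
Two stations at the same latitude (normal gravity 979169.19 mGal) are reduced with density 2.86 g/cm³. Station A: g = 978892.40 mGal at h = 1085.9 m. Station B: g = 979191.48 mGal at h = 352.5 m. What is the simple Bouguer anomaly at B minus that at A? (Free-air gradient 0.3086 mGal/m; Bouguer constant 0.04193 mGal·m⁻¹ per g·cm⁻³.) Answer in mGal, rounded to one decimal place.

Δg_SB(A) = 978892.40 − 979169.19 + 0.3086×1085.9 − 0.04193×2.86×1085.9 = -71.90 mGal
Δg_SB(B) = 979191.48 − 979169.19 + 0.3086×352.5 − 0.04193×2.86×352.5 = 88.80 mGal
Difference = 88.80 − (-71.90) = 160.70 mGal

160.7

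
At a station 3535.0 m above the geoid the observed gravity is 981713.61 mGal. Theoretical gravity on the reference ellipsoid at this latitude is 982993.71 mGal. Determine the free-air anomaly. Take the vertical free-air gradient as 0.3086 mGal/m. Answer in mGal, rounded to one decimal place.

-189.2

Free-air correction = 0.3086 × 3535.0 = 1090.90 mGal
Free-air anomaly = 981713.61 − 982993.71 + (1090.90) = -189.20 mGal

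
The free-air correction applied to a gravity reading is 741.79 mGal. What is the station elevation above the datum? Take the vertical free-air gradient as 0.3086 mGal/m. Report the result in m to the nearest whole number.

h = 741.79 / 0.3086 = 2403.73 m

2404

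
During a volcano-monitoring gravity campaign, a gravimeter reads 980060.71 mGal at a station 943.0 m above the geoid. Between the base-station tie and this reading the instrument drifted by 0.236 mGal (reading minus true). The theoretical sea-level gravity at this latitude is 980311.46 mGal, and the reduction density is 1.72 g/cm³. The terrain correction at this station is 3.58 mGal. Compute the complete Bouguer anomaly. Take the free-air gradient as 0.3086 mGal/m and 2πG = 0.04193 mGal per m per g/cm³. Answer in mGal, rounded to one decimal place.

Drift-corrected reading = 980060.71 − (0.236) = 980060.474 mGal
Free-air correction = 0.3086 × 943.0 = 291.01 mGal
Free-air anomaly = 980060.474 − 980311.46 + (291.01) = 40.024 mGal
Bouguer slab correction = 0.04193 × 1.72 × 943.0 = 68.01 mGal
Simple Bouguer anomaly = 40.024 − (68.01) = -27.986 mGal
Complete Bouguer anomaly = -27.986 + 3.58 = -24.406 mGal

-24.4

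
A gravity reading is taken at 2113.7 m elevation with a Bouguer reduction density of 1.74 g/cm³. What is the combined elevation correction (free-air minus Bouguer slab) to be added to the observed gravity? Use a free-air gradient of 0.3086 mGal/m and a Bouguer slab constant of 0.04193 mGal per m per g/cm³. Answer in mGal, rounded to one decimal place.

Combined gradient = 0.3086 − 0.04193 × 1.74 = 0.2356418 mGal/m
Combined elevation correction = 0.2356418 × 2113.7 = 498.1 mGal

498.1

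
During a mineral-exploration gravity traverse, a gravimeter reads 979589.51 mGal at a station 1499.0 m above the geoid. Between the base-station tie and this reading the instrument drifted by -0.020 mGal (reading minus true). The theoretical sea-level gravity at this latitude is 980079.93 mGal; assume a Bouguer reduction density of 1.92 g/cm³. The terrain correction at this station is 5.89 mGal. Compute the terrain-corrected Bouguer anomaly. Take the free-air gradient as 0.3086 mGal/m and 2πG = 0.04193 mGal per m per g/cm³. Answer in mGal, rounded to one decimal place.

Drift-corrected reading = 979589.51 − (-0.020) = 979589.530 mGal
Free-air correction = 0.3086 × 1499.0 = 462.59 mGal
Free-air anomaly = 979589.530 − 980079.93 + (462.59) = -27.810 mGal
Bouguer slab correction = 0.04193 × 1.92 × 1499.0 = 120.68 mGal
Simple Bouguer anomaly = -27.810 − (120.68) = -148.490 mGal
Complete Bouguer anomaly = -148.490 + 5.89 = -142.600 mGal

-142.6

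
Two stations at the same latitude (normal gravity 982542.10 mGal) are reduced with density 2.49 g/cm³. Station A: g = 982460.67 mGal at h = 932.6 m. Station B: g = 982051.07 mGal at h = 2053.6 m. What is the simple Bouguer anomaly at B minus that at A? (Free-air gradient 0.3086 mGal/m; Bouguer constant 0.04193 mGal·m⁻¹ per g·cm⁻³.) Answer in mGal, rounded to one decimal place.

-180.7

Δg_SB(A) = 982460.67 − 982542.10 + 0.3086×932.6 − 0.04193×2.49×932.6 = 109.00 mGal
Δg_SB(B) = 982051.07 − 982542.10 + 0.3086×2053.6 − 0.04193×2.49×2053.6 = -71.70 mGal
Difference = -71.70 − (109.00) = -180.70 mGal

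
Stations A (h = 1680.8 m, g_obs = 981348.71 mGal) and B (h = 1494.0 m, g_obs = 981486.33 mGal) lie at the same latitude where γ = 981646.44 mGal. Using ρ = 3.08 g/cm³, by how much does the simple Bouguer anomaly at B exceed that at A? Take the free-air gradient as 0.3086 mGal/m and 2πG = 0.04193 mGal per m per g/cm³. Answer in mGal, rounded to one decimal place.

Δg_SB(A) = 981348.71 − 981646.44 + 0.3086×1680.8 − 0.04193×3.08×1680.8 = 3.90 mGal
Δg_SB(B) = 981486.33 − 981646.44 + 0.3086×1494.0 − 0.04193×3.08×1494.0 = 108.00 mGal
Difference = 108.00 − (3.90) = 104.10 mGal

104.1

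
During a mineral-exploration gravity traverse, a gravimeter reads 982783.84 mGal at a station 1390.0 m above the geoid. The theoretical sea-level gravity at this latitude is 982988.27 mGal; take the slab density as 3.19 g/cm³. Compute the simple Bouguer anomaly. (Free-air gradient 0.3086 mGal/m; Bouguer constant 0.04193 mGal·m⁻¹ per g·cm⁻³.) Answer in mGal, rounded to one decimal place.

Free-air correction = 0.3086 × 1390.0 = 428.95 mGal
Free-air anomaly = 982783.84 − 982988.27 + (428.95) = 224.52 mGal
Bouguer slab correction = 0.04193 × 3.19 × 1390.0 = 185.92 mGal
Simple Bouguer anomaly = 224.52 − (185.92) = 38.60 mGal

38.6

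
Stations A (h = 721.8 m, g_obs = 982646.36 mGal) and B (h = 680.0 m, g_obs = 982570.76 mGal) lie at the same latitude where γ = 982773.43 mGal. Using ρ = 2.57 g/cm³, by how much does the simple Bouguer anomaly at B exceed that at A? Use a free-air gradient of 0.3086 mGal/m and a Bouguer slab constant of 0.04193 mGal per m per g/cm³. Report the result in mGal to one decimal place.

Δg_SB(A) = 982646.36 − 982773.43 + 0.3086×721.8 − 0.04193×2.57×721.8 = 17.90 mGal
Δg_SB(B) = 982570.76 − 982773.43 + 0.3086×680.0 − 0.04193×2.57×680.0 = -66.10 mGal
Difference = -66.10 − (17.90) = -84.00 mGal

-84.0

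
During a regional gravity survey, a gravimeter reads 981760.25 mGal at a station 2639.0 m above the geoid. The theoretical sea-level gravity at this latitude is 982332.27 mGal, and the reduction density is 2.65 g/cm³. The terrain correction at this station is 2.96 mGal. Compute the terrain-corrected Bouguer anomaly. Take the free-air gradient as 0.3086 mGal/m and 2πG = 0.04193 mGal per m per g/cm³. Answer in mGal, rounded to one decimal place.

-47.9

Free-air correction = 0.3086 × 2639.0 = 814.40 mGal
Free-air anomaly = 981760.25 − 982332.27 + (814.40) = 242.38 mGal
Bouguer slab correction = 0.04193 × 2.65 × 2639.0 = 293.23 mGal
Simple Bouguer anomaly = 242.38 − (293.23) = -50.85 mGal
Complete Bouguer anomaly = -50.85 + 2.96 = -47.89 mGal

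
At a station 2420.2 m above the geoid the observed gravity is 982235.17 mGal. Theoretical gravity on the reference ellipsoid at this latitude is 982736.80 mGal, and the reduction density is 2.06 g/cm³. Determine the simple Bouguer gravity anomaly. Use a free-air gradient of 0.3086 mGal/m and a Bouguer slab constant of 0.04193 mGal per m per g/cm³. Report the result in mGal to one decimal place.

Free-air correction = 0.3086 × 2420.2 = 746.87 mGal
Free-air anomaly = 982235.17 − 982736.80 + (746.87) = 245.24 mGal
Bouguer slab correction = 0.04193 × 2.06 × 2420.2 = 209.05 mGal
Simple Bouguer anomaly = 245.24 − (209.05) = 36.19 mGal

36.2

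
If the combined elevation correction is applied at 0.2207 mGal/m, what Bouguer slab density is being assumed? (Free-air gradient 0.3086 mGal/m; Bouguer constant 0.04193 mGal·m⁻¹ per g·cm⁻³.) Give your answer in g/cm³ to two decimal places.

0.2207 = 0.3086 − 0.04193 × ρ
ρ = (0.3086 − 0.2207) / 0.04193 = 2.10 g/cm³

2.10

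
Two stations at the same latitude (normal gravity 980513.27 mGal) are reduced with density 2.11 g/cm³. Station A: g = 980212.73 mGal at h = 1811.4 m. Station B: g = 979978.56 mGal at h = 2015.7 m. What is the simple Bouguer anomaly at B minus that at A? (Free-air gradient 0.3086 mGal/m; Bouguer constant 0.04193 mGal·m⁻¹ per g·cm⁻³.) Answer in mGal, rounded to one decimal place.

Δg_SB(A) = 980212.73 − 980513.27 + 0.3086×1811.4 − 0.04193×2.11×1811.4 = 98.20 mGal
Δg_SB(B) = 979978.56 − 980513.27 + 0.3086×2015.7 − 0.04193×2.11×2015.7 = -91.00 mGal
Difference = -91.00 − (98.20) = -189.20 mGal

-189.2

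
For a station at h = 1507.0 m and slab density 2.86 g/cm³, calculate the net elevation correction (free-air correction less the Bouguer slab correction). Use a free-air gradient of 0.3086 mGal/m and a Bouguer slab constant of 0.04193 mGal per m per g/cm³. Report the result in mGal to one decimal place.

Combined gradient = 0.3086 − 0.04193 × 2.86 = 0.1886802 mGal/m
Combined elevation correction = 0.1886802 × 1507.0 = 284.3 mGal

284.3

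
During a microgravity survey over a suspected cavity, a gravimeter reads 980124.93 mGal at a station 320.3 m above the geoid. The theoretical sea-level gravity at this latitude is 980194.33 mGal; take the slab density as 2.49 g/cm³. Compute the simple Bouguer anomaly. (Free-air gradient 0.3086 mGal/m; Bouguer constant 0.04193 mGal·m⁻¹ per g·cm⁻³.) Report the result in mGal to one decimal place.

-4.0

Free-air correction = 0.3086 × 320.3 = 98.84 mGal
Free-air anomaly = 980124.93 − 980194.33 + (98.84) = 29.44 mGal
Bouguer slab correction = 0.04193 × 2.49 × 320.3 = 33.44 mGal
Simple Bouguer anomaly = 29.44 − (33.44) = -4.00 mGal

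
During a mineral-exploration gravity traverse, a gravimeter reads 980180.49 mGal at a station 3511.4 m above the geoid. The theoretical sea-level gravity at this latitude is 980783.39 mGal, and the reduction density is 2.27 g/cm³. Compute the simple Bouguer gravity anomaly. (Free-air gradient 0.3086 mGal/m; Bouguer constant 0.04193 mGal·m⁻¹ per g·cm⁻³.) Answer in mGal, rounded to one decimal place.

146.5

Free-air correction = 0.3086 × 3511.4 = 1083.62 mGal
Free-air anomaly = 980180.49 − 980783.39 + (1083.62) = 480.72 mGal
Bouguer slab correction = 0.04193 × 2.27 × 3511.4 = 334.22 mGal
Simple Bouguer anomaly = 480.72 − (334.22) = 146.50 mGal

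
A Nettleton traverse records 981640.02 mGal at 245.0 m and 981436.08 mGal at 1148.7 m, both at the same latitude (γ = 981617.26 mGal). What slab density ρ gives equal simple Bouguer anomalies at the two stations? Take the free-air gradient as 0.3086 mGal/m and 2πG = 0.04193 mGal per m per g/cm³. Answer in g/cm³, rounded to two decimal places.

Δg_obs = 981436.08 − 981640.02 = -203.94 mGal over Δh = 1148.7 − 245.0 = 903.7 m
Equal Bouguer anomalies ⇒ Δg_obs + (0.3086 − 0.04193ρ)·Δh = 0
0.3086 − 0.04193ρ = −Δg_obs/Δh = 0.22567
ρ = (0.3086 − 0.22567) / 0.04193 = 1.98 g/cm³

1.98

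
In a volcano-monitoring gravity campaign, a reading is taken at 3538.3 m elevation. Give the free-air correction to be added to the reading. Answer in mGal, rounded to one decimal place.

Free-air correction = 0.3086 × 3538.3 = 1091.9 mGal

1091.9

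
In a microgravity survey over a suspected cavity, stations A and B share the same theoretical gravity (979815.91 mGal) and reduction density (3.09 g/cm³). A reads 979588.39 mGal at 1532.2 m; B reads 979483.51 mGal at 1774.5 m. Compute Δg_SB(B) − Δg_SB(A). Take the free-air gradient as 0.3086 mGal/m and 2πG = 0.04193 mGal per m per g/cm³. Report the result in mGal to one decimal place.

-61.5

Δg_SB(A) = 979588.39 − 979815.91 + 0.3086×1532.2 − 0.04193×3.09×1532.2 = 46.80 mGal
Δg_SB(B) = 979483.51 − 979815.91 + 0.3086×1774.5 − 0.04193×3.09×1774.5 = -14.70 mGal
Difference = -14.70 − (46.80) = -61.50 mGal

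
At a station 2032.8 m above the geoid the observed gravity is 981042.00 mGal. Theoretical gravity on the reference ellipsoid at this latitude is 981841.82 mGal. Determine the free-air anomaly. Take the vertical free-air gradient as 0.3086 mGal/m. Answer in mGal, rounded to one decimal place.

-172.5

Free-air correction = 0.3086 × 2032.8 = 627.32 mGal
Free-air anomaly = 981042.00 − 981841.82 + (627.32) = -172.50 mGal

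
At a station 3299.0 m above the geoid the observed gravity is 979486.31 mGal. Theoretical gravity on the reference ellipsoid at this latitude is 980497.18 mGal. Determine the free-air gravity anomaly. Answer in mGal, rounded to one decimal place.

Free-air correction = 0.3086 × 3299.0 = 1018.07 mGal
Free-air anomaly = 979486.31 − 980497.18 + (1018.07) = 7.20 mGal

7.2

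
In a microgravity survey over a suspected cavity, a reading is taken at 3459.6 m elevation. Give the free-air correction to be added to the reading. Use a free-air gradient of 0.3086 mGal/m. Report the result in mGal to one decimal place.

1067.6

Free-air correction = 0.3086 × 3459.6 = 1067.6 mGal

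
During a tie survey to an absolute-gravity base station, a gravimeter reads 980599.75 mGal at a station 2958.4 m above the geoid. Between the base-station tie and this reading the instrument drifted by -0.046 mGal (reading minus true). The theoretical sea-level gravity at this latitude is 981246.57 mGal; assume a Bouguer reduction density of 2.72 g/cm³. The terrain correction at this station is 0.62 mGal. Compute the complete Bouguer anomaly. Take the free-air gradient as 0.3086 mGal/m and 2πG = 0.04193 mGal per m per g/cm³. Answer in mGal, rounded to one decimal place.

Drift-corrected reading = 980599.75 − (-0.046) = 980599.796 mGal
Free-air correction = 0.3086 × 2958.4 = 912.96 mGal
Free-air anomaly = 980599.796 − 981246.57 + (912.96) = 266.186 mGal
Bouguer slab correction = 0.04193 × 2.72 × 2958.4 = 337.40 mGal
Simple Bouguer anomaly = 266.186 − (337.40) = -71.214 mGal
Complete Bouguer anomaly = -71.214 + 0.62 = -70.594 mGal

-70.6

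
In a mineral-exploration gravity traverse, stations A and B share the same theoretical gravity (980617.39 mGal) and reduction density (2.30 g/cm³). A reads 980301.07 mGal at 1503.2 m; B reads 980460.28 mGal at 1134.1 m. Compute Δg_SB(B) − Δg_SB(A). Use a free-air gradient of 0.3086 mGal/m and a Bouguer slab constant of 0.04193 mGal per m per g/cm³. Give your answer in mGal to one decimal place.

Δg_SB(A) = 980301.07 − 980617.39 + 0.3086×1503.2 − 0.04193×2.30×1503.2 = 2.60 mGal
Δg_SB(B) = 980460.28 − 980617.39 + 0.3086×1134.1 − 0.04193×2.30×1134.1 = 83.50 mGal
Difference = 83.50 − (2.60) = 80.90 mGal

80.9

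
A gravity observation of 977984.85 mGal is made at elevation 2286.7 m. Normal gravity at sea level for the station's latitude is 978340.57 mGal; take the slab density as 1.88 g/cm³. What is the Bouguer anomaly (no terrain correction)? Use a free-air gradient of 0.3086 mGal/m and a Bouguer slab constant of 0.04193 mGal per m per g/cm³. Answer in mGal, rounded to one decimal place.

Free-air correction = 0.3086 × 2286.7 = 705.68 mGal
Free-air anomaly = 977984.85 − 978340.57 + (705.68) = 349.96 mGal
Bouguer slab correction = 0.04193 × 1.88 × 2286.7 = 180.26 mGal
Simple Bouguer anomaly = 349.96 − (180.26) = 169.70 mGal

169.7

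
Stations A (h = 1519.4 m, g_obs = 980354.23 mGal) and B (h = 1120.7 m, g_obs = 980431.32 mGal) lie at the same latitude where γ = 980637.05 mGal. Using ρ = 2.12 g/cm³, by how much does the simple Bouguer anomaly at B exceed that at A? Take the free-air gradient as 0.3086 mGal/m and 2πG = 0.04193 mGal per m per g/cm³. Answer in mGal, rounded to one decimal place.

-10.5

Δg_SB(A) = 980354.23 − 980637.05 + 0.3086×1519.4 − 0.04193×2.12×1519.4 = 51.00 mGal
Δg_SB(B) = 980431.32 − 980637.05 + 0.3086×1120.7 − 0.04193×2.12×1120.7 = 40.50 mGal
Difference = 40.50 − (51.00) = -10.50 mGal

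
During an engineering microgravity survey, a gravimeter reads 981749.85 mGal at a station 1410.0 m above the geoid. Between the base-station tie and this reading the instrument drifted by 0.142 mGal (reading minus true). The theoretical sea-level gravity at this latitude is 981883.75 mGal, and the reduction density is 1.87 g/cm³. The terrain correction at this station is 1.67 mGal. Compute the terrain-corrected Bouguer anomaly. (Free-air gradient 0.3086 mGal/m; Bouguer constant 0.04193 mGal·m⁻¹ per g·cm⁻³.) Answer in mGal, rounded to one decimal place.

192.2

Drift-corrected reading = 981749.85 − (0.142) = 981749.708 mGal
Free-air correction = 0.3086 × 1410.0 = 435.13 mGal
Free-air anomaly = 981749.708 − 981883.75 + (435.13) = 301.088 mGal
Bouguer slab correction = 0.04193 × 1.87 × 1410.0 = 110.56 mGal
Simple Bouguer anomaly = 301.088 − (110.56) = 190.528 mGal
Complete Bouguer anomaly = 190.528 + 1.67 = 192.198 mGal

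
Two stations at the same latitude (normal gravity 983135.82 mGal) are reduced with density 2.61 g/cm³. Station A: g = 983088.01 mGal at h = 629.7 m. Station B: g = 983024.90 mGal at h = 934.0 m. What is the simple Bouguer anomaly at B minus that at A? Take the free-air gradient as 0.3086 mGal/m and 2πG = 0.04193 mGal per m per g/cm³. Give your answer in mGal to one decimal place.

Δg_SB(A) = 983088.01 − 983135.82 + 0.3086×629.7 − 0.04193×2.61×629.7 = 77.60 mGal
Δg_SB(B) = 983024.90 − 983135.82 + 0.3086×934.0 − 0.04193×2.61×934.0 = 75.10 mGal
Difference = 75.10 − (77.60) = -2.50 mGal

-2.5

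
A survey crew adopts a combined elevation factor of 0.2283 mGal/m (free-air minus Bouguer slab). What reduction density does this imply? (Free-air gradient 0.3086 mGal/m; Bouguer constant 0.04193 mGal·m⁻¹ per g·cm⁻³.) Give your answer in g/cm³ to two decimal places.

1.92

0.2283 = 0.3086 − 0.04193 × ρ
ρ = (0.3086 − 0.2283) / 0.04193 = 1.92 g/cm³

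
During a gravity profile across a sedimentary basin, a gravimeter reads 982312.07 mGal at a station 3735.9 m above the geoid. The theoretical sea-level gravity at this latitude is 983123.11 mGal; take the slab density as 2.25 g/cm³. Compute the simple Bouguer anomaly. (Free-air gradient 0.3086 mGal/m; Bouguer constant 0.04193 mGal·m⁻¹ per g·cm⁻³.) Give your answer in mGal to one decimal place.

Free-air correction = 0.3086 × 3735.9 = 1152.90 mGal
Free-air anomaly = 982312.07 − 983123.11 + (1152.90) = 341.86 mGal
Bouguer slab correction = 0.04193 × 2.25 × 3735.9 = 352.45 mGal
Simple Bouguer anomaly = 341.86 − (352.45) = -10.59 mGal

-10.6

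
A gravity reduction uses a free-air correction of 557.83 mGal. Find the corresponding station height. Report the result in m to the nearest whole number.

1808

h = 557.83 / 0.3086 = 1807.62 m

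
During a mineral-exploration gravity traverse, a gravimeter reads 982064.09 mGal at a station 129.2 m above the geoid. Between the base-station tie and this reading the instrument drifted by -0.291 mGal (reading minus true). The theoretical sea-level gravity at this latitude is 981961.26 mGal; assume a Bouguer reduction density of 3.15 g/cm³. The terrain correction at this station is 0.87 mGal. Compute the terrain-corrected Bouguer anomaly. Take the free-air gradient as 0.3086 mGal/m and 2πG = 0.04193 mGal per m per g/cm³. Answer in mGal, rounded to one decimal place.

Drift-corrected reading = 982064.09 − (-0.291) = 982064.381 mGal
Free-air correction = 0.3086 × 129.2 = 39.87 mGal
Free-air anomaly = 982064.381 − 981961.26 + (39.87) = 142.991 mGal
Bouguer slab correction = 0.04193 × 3.15 × 129.2 = 17.06 mGal
Simple Bouguer anomaly = 142.991 − (17.06) = 125.931 mGal
Complete Bouguer anomaly = 125.931 + 0.87 = 126.801 mGal

126.8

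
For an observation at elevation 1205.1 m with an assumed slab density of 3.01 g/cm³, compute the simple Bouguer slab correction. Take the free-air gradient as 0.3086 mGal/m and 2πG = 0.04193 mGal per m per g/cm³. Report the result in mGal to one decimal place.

152.1

Bouguer slab correction = 0.04193 × 3.01 × 1205.1 = 152.1 mGal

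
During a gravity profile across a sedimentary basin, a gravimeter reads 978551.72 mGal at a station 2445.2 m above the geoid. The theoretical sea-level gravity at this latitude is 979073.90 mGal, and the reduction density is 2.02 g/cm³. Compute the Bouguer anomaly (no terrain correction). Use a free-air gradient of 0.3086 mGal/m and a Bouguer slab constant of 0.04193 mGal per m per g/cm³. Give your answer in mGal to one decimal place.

Free-air correction = 0.3086 × 2445.2 = 754.59 mGal
Free-air anomaly = 978551.72 − 979073.90 + (754.59) = 232.41 mGal
Bouguer slab correction = 0.04193 × 2.02 × 2445.2 = 207.11 mGal
Simple Bouguer anomaly = 232.41 − (207.11) = 25.30 mGal

25.3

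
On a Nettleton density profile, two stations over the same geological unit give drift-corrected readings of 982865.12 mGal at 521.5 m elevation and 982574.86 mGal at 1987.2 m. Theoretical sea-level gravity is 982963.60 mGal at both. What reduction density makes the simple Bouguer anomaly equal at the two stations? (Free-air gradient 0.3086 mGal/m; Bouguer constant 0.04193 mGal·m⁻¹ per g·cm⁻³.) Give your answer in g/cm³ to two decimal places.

Δg_obs = 982574.86 − 982865.12 = -290.26 mGal over Δh = 1987.2 − 521.5 = 1465.7 m
Equal Bouguer anomalies ⇒ Δg_obs + (0.3086 − 0.04193ρ)·Δh = 0
0.3086 − 0.04193ρ = −Δg_obs/Δh = 0.19804
ρ = (0.3086 − 0.19804) / 0.04193 = 2.64 g/cm³

2.64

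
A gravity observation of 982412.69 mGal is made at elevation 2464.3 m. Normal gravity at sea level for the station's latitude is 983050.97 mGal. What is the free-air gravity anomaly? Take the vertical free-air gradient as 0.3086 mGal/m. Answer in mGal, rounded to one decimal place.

122.2

Free-air correction = 0.3086 × 2464.3 = 760.48 mGal
Free-air anomaly = 982412.69 − 983050.97 + (760.48) = 122.20 mGal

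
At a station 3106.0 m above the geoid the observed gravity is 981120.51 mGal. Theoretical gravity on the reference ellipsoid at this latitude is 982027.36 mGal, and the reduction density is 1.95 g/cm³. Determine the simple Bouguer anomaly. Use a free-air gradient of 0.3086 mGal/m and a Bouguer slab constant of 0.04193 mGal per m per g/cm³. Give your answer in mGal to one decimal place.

Free-air correction = 0.3086 × 3106.0 = 958.51 mGal
Free-air anomaly = 981120.51 − 982027.36 + (958.51) = 51.66 mGal
Bouguer slab correction = 0.04193 × 1.95 × 3106.0 = 253.96 mGal
Simple Bouguer anomaly = 51.66 − (253.96) = -202.30 mGal

-202.3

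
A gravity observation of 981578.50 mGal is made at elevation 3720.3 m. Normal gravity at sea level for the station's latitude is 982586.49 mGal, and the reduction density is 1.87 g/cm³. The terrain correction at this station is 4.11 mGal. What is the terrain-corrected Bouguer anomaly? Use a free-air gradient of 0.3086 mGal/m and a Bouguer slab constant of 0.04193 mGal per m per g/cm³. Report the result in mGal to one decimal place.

Free-air correction = 0.3086 × 3720.3 = 1148.08 mGal
Free-air anomaly = 981578.50 − 982586.49 + (1148.08) = 140.09 mGal
Bouguer slab correction = 0.04193 × 1.87 × 3720.3 = 291.71 mGal
Simple Bouguer anomaly = 140.09 − (291.71) = -151.62 mGal
Complete Bouguer anomaly = -151.62 + 4.11 = -147.51 mGal

-147.5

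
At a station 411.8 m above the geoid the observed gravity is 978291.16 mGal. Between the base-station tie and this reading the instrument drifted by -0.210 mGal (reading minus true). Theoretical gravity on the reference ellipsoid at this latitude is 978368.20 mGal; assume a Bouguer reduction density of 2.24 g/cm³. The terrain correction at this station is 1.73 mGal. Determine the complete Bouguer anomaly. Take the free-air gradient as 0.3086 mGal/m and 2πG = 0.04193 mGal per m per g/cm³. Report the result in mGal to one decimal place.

13.3

Drift-corrected reading = 978291.16 − (-0.210) = 978291.370 mGal
Free-air correction = 0.3086 × 411.8 = 127.08 mGal
Free-air anomaly = 978291.370 − 978368.20 + (127.08) = 50.250 mGal
Bouguer slab correction = 0.04193 × 2.24 × 411.8 = 38.68 mGal
Simple Bouguer anomaly = 50.250 − (38.68) = 11.570 mGal
Complete Bouguer anomaly = 11.570 + 1.73 = 13.300 mGal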